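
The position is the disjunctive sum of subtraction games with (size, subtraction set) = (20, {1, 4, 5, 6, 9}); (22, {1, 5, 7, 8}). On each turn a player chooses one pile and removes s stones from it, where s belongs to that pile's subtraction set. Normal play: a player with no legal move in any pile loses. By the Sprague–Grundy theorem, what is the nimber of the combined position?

Pile A, S = {1, 4, 5, 6, 9}:
n :  0  1  2  3  4  5  6  7  8  9 10 11 12 13 14 15 16 17 18 19 20
G :  0  1  0  1  2  3  2  3  4  5  0  1  0  1  2  3  2  3  4  5  0
G_A(20) = 0.
Pile B, S = {1, 5, 7, 8}:
n :  0  1  2  3  4  5  6  7  8  9 10 11 12 13 14 15 16 17 18 19 20 21 22
G :  0  1  0  1  0  1  0  1  2  3  2  3  2  3  2  0  1  0  1  0  1  0  1
G_B(22) = 1.
Combined Grundy value = 0 ⊕ 1 = 1.

1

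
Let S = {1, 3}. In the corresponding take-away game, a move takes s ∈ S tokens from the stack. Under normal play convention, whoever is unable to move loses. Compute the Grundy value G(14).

0

G(0) = 0
G(1) = mex{0} = 1
G(2) = mex{1} = 0
G(3) = mex{0,0} = 1
G(4) = mex{1,1} = 0
G(5) = mex{0,0} = 1
G(6) = mex{1,1} = 0
G(7) = mex{0,0} = 1
G(8) = mex{1,1} = 0
G(9) = mex{0,0} = 1
G(10) = mex{1,1} = 0
G(11) = mex{0,0} = 1
G(12) = mex{1,1} = 0
G(13) = mex{0,0} = 1
G(14) = mex{1,1} = 0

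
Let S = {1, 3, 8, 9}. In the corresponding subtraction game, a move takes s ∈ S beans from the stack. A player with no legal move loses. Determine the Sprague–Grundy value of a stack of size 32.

n :  0  1  2  3  4  5  6  7  8  9 10 11 12 13 14 15 16 17 18 19 20 21 22 23 24 25 26 27 28 29 30 31 32
G :  0  1  0  1  0  1  0  1  2  3  2  3  2  3  2  3  0  1  0  1  0  1  0  1  2  3  2  3  2  3  2  3  0

0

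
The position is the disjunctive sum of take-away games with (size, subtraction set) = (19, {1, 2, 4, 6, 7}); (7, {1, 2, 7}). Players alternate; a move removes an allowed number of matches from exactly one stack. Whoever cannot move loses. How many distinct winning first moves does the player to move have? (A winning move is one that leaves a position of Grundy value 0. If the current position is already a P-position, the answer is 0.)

Stack A, S = {1, 2, 4, 6, 7}:
n :  0  1  2  3  4  5  6  7  8  9 10 11 12 13 14 15 16 17 18 19
G :  0  1  2  0  1  2  3  4  0  1  2  0  1  2  3  4  0  1  2  0
G_A(19) = 0.
Stack B, S = {1, 2, 7}:
n : 0 1 2 3 4 5 6 7
G : 0 1 2 0 1 2 0 1
G_B(7) = 1.
Combined Grundy value = 0 ⊕ 1 = 1.
A winning move leaves total XOR = 0, i.e. changes one component's Grundy value g to g ⊕ X where X is the current total.
Stack A: need g' = 0⊕1 = 1. Options: 19−1→G=2, 19−2→G=1, 19−4→G=4, 19−6→G=2, 19−7→G=1. Hits: 2.
Stack B: need g' = 1⊕1 = 0. Options: 7−1→G=0, 7−2→G=2, 7−7→G=0. Hits: 2.

4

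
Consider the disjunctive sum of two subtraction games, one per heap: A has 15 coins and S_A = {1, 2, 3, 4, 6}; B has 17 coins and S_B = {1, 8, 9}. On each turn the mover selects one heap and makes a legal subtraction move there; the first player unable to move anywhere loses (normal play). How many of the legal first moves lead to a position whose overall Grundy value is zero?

Heap A, S = {1, 2, 3, 4, 6}:
G(0) = 0
G(1) = mex{0} = 1
G(2) = mex{1,0} = 2
G(3) = mex{2,1,0} = 3
G(4) = mex{3,2,1,0} = 4
G(5) = mex{4,3,2,1} = 0
G(6) = mex{0,4,3,2,0} = 1
G(7) = mex{1,0,4,3,1} = 2
G(8) = mex{2,1,0,4,2} = 3
G(9) = mex{3,2,1,0,3} = 4
G(10) = mex{4,3,2,1,4} = 0
G(11) = mex{0,4,3,2,0} = 1
G(12) = mex{1,0,4,3,1} = 2
G(13) = mex{2,1,0,4,2} = 3
G(14) = mex{3,2,1,0,3} = 4
G(15) = mex{4,3,2,1,4} = 0
G_A(15) = 0.
Heap B, S = {1, 8, 9}:
G(0) = 0
G(1) = mex{0} = 1
G(2) = mex{1} = 0
G(3) = mex{0} = 1
G(4) = mex{1} = 0
G(5) = mex{0} = 1
G(6) = mex{1} = 0
G(7) = mex{0} = 1
G(8) = mex{1,0} = 2
G(9) = mex{2,1,0} = 3
G(10) = mex{3,0,1} = 2
G(11) = mex{2,1,0} = 3
G(12) = mex{3,0,1} = 2
G(13) = mex{2,1,0} = 3
G(14) = mex{3,0,1} = 2
G(15) = mex{2,1,0} = 3
G(16) = mex{3,2,1} = 0
G(17) = mex{0,3,2} = 1
G_B(17) = 1.
Combined Grundy value = 0 ⊕ 1 = 1.
A winning move leaves total XOR = 0, i.e. changes one component's Grundy value g to g ⊕ X where X is the current total.
Heap A: need g' = 0⊕1 = 1. Options: 15−1→G=4, 15−2→G=3, 15−3→G=2, 15−4→G=1, 15−6→G=4. Hits: 1.
Heap B: need g' = 1⊕1 = 0. Options: 17−1→G=0, 17−8→G=3, 17−9→G=2. Hits: 1.

2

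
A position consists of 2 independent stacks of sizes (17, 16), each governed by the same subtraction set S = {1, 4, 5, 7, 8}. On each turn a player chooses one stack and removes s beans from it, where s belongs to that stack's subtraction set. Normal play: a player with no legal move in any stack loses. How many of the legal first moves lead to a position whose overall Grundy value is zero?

All stacks use S = {1, 4, 5, 7, 8}:
n :  0  1  2  3  4  5  6  7  8  9 10 11 12 13 14 15 16 17
G :  0  1  0  1  2  3  2  3  4  5  4  0  1  0  1  2  3  2
Stack A: G(17) = 2.
Stack B: G(16) = 3.
Combined Grundy value = 2 ⊕ 3 = 1.
A winning move leaves total XOR = 0, i.e. changes one component's Grundy value g to g ⊕ X where X is the current total.
Stack A: need g' = 2⊕1 = 3. Options: 17−1→G=3, 17−4→G=0, 17−5→G=1, 17−7→G=4, 17−8→G=5. Hits: 1.
Stack B: need g' = 3⊕1 = 2. Options: 16−1→G=2, 16−4→G=1, 16−5→G=0, 16−7→G=5, 16−8→G=4. Hits: 1.

2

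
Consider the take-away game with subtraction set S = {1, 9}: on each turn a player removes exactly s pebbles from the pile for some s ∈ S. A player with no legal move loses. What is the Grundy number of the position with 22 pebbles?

0

n :  0  1  2  3  4  5  6  7  8  9 10 11 12 13 14 15 16 17 18 19 20 21 22
G :  0  1  0  1  0  1  0  1  0  1  0  1  0  1  0  1  0  1  0  1  0  1  0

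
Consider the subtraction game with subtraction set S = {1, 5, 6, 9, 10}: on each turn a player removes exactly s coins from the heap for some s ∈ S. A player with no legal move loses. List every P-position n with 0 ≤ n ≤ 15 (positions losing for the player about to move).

0, 2, 4, 15

G(0) = 0
G(1) = mex{0} = 1
G(2) = mex{1} = 0
G(3) = mex{0} = 1
G(4) = mex{1} = 0
G(5) = mex{0,0} = 1
G(6) = mex{1,1,0} = 2
G(7) = mex{2,0,1} = 3
G(8) = mex{3,1,0} = 2
G(9) = mex{2,0,1,0} = 3
G(10) = mex{3,1,0,1,0} = 2
G(11) = mex{2,2,1,0,1} = 3
G(12) = mex{3,3,2,1,0} = 4
G(13) = mex{4,2,3,0,1} = 5
G(14) = mex{5,3,2,1,0} = 4
G(15) = mex{4,2,3,2,1} = 0
P-positions are exactly the n with G(n) = 0.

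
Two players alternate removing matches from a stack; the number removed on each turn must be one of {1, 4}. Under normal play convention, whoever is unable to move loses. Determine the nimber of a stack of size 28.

G(0) = 0
G(1) = mex{0} = 1
G(2) = mex{1} = 0
G(3) = mex{0} = 1
G(4) = mex{1,0} = 2
G(5) = mex{2,1} = 0
G(6) = mex{0,0} = 1
G(7) = mex{1,1} = 0
G(8) = mex{0,2} = 1
G(9) = mex{1,0} = 2
G(10) = mex{2,1} = 0
G(11) = mex{0,0} = 1
G(12) = mex{1,1} = 0
G(13) = mex{0,2} = 1
G(14) = mex{1,0} = 2
G(15) = mex{2,1} = 0
G(16) = mex{0,0} = 1
G(17) = mex{1,1} = 0
G(18) = mex{0,2} = 1
G(19) = mex{1,0} = 2
G(20) = mex{2,1} = 0
G(21) = mex{0,0} = 1
G(22) = mex{1,1} = 0
G(23) = mex{0,2} = 1
G(24) = mex{1,0} = 2
G(25) = mex{2,1} = 0
G(26) = mex{0,0} = 1
G(27) = mex{1,1} = 0
G(28) = mex{0,2} = 1

1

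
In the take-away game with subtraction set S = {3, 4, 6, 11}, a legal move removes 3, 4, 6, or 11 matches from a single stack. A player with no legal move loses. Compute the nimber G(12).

1

n :  0  1  2  3  4  5  6  7  8  9 10 11 12
G :  0  0  0  1  1  1  2  2  2  0  0  3  1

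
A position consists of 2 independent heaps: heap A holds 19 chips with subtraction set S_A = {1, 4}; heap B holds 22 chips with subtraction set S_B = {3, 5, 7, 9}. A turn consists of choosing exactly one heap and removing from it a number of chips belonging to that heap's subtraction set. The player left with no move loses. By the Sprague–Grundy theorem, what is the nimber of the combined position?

1

Heap A, S = {1, 4}:
G(0) = 0
G(1) = mex{0} = 1
G(2) = mex{1} = 0
G(3) = mex{0} = 1
G(4) = mex{1,0} = 2
G(5) = mex{2,1} = 0
G(6) = mex{0,0} = 1
G(7) = mex{1,1} = 0
G(8) = mex{0,2} = 1
G(9) = mex{1,0} = 2
G(10) = mex{2,1} = 0
G(11) = mex{0,0} = 1
G(12) = mex{1,1} = 0
G(13) = mex{0,2} = 1
G(14) = mex{1,0} = 2
G(15) = mex{2,1} = 0
G(16) = mex{0,0} = 1
G(17) = mex{1,1} = 0
G(18) = mex{0,2} = 1
G(19) = mex{1,0} = 2
G_A(19) = 2.
Heap B, S = {3, 5, 7, 9}:
n :  0  1  2  3  4  5  6  7  8  9 10 11 12 13 14 15 16 17 18 19 20 21 22
G :  0  0  0  1  1  1  2  2  2  3  3  3  0  0  0  1  1  1  2  2  2  3  3
G_B(22) = 3.
Combined Grundy value = 2 ⊕ 3 = 1.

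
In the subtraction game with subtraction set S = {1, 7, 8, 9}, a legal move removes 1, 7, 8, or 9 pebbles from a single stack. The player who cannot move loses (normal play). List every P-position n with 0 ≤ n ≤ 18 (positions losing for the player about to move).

n :  0  1  2  3  4  5  6  7  8  9 10 11 12 13 14 15 16 17 18
G :  0  1  0  1  0  1  0  1  2  3  2  3  2  3  2  3  0  1  0
P-positions are exactly the n with G(n) = 0.

0, 2, 4, 6, 16, 18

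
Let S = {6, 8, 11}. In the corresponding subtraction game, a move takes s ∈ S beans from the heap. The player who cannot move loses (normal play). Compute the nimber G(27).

n :  0  1  2  3  4  5  6  7  8  9 10 11 12 13 14 15 16 17 18 19 20 21 22 23 24 25 26 27
G :  0  0  0  0  0  0  1  1  1  1  1  1  2  2  2  2  2  0  0  0  0  0  0  1  1  1  1  1

1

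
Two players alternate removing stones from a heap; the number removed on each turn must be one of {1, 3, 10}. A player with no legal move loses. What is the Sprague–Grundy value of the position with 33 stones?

n :  0  1  2  3  4  5  6  7  8  9 10 11 12 13 14 15 16 17 18 19 20 21 22 23 24 25 26 27 28 29 30 31 32 33
G :  0  1  0  1  0  1  0  1  0  1  2  3  2  0  1  0  1  0  1  0  1  0  1  2  3  2  0  1  0  1  0  1  0  1

1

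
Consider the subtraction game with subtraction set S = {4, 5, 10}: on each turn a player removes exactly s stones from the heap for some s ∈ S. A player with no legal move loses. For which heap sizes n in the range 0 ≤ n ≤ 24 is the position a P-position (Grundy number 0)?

0, 1, 2, 3, 9, 15, 16, 17, 18, 24

G(0) = 0
G(1) = mex{} = 0
G(2) = mex{} = 0
G(3) = mex{} = 0
G(4) = mex{0} = 1
G(5) = mex{0,0} = 1
G(6) = mex{0,0} = 1
G(7) = mex{0,0} = 1
G(8) = mex{1,0} = 2
G(9) = mex{1,1} = 0
G(10) = mex{1,1,0} = 2
G(11) = mex{1,1,0} = 2
G(12) = mex{2,1,0} = 3
G(13) = mex{0,2,0} = 1
G(14) = mex{2,0,1} = 3
G(15) = mex{2,2,1} = 0
G(16) = mex{3,2,1} = 0
G(17) = mex{1,3,1} = 0
G(18) = mex{3,1,2} = 0
G(19) = mex{0,3,0} = 1
G(20) = mex{0,0,2} = 1
G(21) = mex{0,0,2} = 1
G(22) = mex{0,0,3} = 1
G(23) = mex{1,0,1} = 2
G(24) = mex{1,1,3} = 0
P-positions are exactly the n with G(n) = 0.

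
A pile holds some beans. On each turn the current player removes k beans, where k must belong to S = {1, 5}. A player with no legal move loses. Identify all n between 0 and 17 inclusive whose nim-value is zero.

n :  0  1  2  3  4  5  6  7  8  9 10 11 12 13 14 15 16 17
G :  0  1  0  1  0  1  0  1  0  1  0  1  0  1  0  1  0  1
P-positions are exactly the n with G(n) = 0.

0, 2, 4, 6, 8, 10, 12, 14, 16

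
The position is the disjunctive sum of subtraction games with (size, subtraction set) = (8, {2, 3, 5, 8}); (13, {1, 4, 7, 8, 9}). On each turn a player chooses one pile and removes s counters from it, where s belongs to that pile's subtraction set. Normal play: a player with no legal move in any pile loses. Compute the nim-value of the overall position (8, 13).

7

Pile A, S = {2, 3, 5, 8}:
n : 0 1 2 3 4 5 6 7 8
G : 0 0 1 1 2 2 3 0 4
G_A(8) = 4.
Pile B, S = {1, 4, 7, 8, 9}:
G(0) = 0
G(1) = mex{0} = 1
G(2) = mex{1} = 0
G(3) = mex{0} = 1
G(4) = mex{1,0} = 2
G(5) = mex{2,1} = 0
G(6) = mex{0,0} = 1
G(7) = mex{1,1,0} = 2
G(8) = mex{2,2,1,0} = 3
G(9) = mex{3,0,0,1,0} = 2
G(10) = mex{2,1,1,0,1} = 3
G(11) = mex{3,2,2,1,0} = 4
G(12) = mex{4,3,0,2,1} = 5
G(13) = mex{5,2,1,0,2} = 3
G_B(13) = 3.
Combined Grundy value = 4 ⊕ 3 = 7.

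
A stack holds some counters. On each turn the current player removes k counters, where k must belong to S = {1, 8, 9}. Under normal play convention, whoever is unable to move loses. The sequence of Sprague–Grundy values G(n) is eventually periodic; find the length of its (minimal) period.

G(0) = 0
G(1) = mex{0} = 1
G(2) = mex{1} = 0
G(3) = mex{0} = 1
G(4) = mex{1} = 0
G(5) = mex{0} = 1
G(6) = mex{1} = 0
G(7) = mex{0} = 1
G(8) = mex{1,0} = 2
G(9) = mex{2,1,0} = 3
G(10) = mex{3,0,1} = 2
G(11) = mex{2,1,0} = 3
G(12) = mex{3,0,1} = 2
G(13) = mex{2,1,0} = 3
G(14) = mex{3,0,1} = 2
G(15) = mex{2,1,0} = 3
G(16) = mex{3,2,1} = 0
G(17) = mex{0,3,2} = 1
G(18) = mex{1,2,3} = 0
G(19) = mex{0,3,2} = 1
G(20) = mex{1,2,3} = 0
G(21) = mex{0,3,2} = 1
G(22) = mex{1,2,3} = 0
G(23) = mex{0,3,2} = 1
G(24) = mex{1,0,3} = 2
G(25) = mex{2,1,0} = 3
G(26) = mex{3,0,1} = 2
G(27) = mex{2,1,0} = 3
G(28) = mex{3,0,1} = 2
G(29) = mex{2,1,0} = 3
G(30) = mex{3,0,1} = 2
G(31) = mex{2,1,0} = 3
G(32) = mex{3,2,1} = 0
G(33) = mex{0,3,2} = 1
G(n+16) = G(n) holds for n = 0,…,8 (a full window of length max(S) = 9), so the sequence is purely periodic with period 16.

16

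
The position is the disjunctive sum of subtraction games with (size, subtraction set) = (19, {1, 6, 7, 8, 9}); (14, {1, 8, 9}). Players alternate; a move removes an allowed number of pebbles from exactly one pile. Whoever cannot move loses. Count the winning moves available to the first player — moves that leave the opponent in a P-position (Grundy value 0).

Pile A, S = {1, 6, 7, 8, 9}:
n :  0  1  2  3  4  5  6  7  8  9 10 11 12 13 14 15 16 17 18 19
G :  0  1  0  1  0  1  2  3  2  3  2  3  4  5  0  1  0  1  0  1
G_A(19) = 1.
Pile B, S = {1, 8, 9}:
G(0) = 0
G(1) = mex{0} = 1
G(2) = mex{1} = 0
G(3) = mex{0} = 1
G(4) = mex{1} = 0
G(5) = mex{0} = 1
G(6) = mex{1} = 0
G(7) = mex{0} = 1
G(8) = mex{1,0} = 2
G(9) = mex{2,1,0} = 3
G(10) = mex{3,0,1} = 2
G(11) = mex{2,1,0} = 3
G(12) = mex{3,0,1} = 2
G(13) = mex{2,1,0} = 3
G(14) = mex{3,0,1} = 2
G_B(14) = 2.
Combined Grundy value = 1 ⊕ 2 = 3.
A winning move leaves total XOR = 0, i.e. changes one component's Grundy value g to g ⊕ X where X is the current total.
Pile A: need g' = 1⊕3 = 2. Options: 19−1→G=0, 19−6→G=5, 19−7→G=4, 19−8→G=3, 19−9→G=2. Hits: 1.
Pile B: need g' = 2⊕3 = 1. Options: 14−1→G=3, 14−8→G=0, 14−9→G=1. Hits: 1.

2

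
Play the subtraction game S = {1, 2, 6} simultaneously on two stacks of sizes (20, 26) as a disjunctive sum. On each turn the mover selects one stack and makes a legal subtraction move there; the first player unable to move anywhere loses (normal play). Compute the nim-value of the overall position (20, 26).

All stacks use S = {1, 2, 6}:
G(0) = 0
G(1) = mex{0} = 1
G(2) = mex{1,0} = 2
G(3) = mex{2,1} = 0
G(4) = mex{0,2} = 1
G(5) = mex{1,0} = 2
G(6) = mex{2,1,0} = 3
G(7) = mex{3,2,1} = 0
G(8) = mex{0,3,2} = 1
G(9) = mex{1,0,0} = 2
G(10) = mex{2,1,1} = 0
G(11) = mex{0,2,2} = 1
G(12) = mex{1,0,3} = 2
G(13) = mex{2,1,0} = 3
G(14) = mex{3,2,1} = 0
G(15) = mex{0,3,2} = 1
G(16) = mex{1,0,0} = 2
G(17) = mex{2,1,1} = 0
G(18) = mex{0,2,2} = 1
G(19) = mex{1,0,3} = 2
G(20) = mex{2,1,0} = 3
G(21) = mex{3,2,1} = 0
G(22) = mex{0,3,2} = 1
G(23) = mex{1,0,0} = 2
G(24) = mex{2,1,1} = 0
G(25) = mex{0,2,2} = 1
G(26) = mex{1,0,3} = 2
Stack A: G(20) = 3.
Stack B: G(26) = 2.
Combined Grundy value = 3 ⊕ 2 = 1.

1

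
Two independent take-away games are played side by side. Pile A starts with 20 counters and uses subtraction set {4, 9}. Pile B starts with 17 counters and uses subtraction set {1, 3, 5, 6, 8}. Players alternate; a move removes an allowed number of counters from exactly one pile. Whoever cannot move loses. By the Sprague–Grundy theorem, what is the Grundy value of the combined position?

3

Pile A, S = {4, 9}:
n :  0  1  2  3  4  5  6  7  8  9 10 11 12 13 14 15 16 17 18 19 20
G :  0  0  0  0  1  1  1  1  0  2  2  2  1  0  0  0  0  1  1  1  1
G_A(20) = 1.
Pile B, S = {1, 3, 5, 6, 8}:
n :  0  1  2  3  4  5  6  7  8  9 10 11 12 13 14 15 16 17
G :  0  1  0  1  0  1  2  3  2  3  2  0  1  0  1  0  1  2
G_B(17) = 2.
Combined Grundy value = 1 ⊕ 2 = 3.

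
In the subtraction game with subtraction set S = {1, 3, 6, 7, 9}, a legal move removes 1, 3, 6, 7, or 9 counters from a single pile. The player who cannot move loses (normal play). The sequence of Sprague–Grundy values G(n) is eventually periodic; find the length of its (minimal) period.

G(0) = 0
G(1) = mex{0} = 1
G(2) = mex{1} = 0
G(3) = mex{0,0} = 1
G(4) = mex{1,1} = 0
G(5) = mex{0,0} = 1
G(6) = mex{1,1,0} = 2
G(7) = mex{2,0,1,0} = 3
G(8) = mex{3,1,0,1} = 2
G(9) = mex{2,2,1,0,0} = 3
G(10) = mex{3,3,0,1,1} = 2
G(11) = mex{2,2,1,0,0} = 3
G(12) = mex{3,3,2,1,1} = 0
G(13) = mex{0,2,3,2,0} = 1
G(14) = mex{1,3,2,3,1} = 0
G(15) = mex{0,0,3,2,2} = 1
G(16) = mex{1,1,2,3,3} = 0
G(17) = mex{0,0,3,2,2} = 1
G(18) = mex{1,1,0,3,3} = 2
G(19) = mex{2,0,1,0,2} = 3
G(20) = mex{3,1,0,1,3} = 2
G(21) = mex{2,2,1,0,0} = 3
G(22) = mex{3,3,0,1,1} = 2
G(23) = mex{2,2,1,0,0} = 3
G(24) = mex{3,3,2,1,1} = 0
G(25) = mex{0,2,3,2,0} = 1
G(n+12) = G(n) holds for n = 0,…,8 (a full window of length max(S) = 9), so the sequence is purely periodic with period 12.

12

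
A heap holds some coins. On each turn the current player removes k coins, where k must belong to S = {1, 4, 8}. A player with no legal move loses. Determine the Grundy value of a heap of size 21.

2

G(0) = 0
G(1) = mex{0} = 1
G(2) = mex{1} = 0
G(3) = mex{0} = 1
G(4) = mex{1,0} = 2
G(5) = mex{2,1} = 0
G(6) = mex{0,0} = 1
G(7) = mex{1,1} = 0
G(8) = mex{0,2,0} = 1
G(9) = mex{1,0,1} = 2
G(10) = mex{2,1,0} = 3
G(11) = mex{3,0,1} = 2
G(12) = mex{2,1,2} = 0
G(13) = mex{0,2,0} = 1
G(14) = mex{1,3,1} = 0
G(15) = mex{0,2,0} = 1
G(16) = mex{1,0,1} = 2
G(17) = mex{2,1,2} = 0
G(18) = mex{0,0,3} = 1
G(19) = mex{1,1,2} = 0
G(20) = mex{0,2,0} = 1
G(21) = mex{1,0,1} = 2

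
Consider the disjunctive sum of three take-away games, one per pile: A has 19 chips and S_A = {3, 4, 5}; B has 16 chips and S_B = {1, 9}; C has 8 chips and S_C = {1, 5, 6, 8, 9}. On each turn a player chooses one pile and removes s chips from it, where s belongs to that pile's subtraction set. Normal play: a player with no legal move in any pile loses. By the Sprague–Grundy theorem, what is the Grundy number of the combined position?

3

Pile A, S = {3, 4, 5}:
n :  0  1  2  3  4  5  6  7  8  9 10 11 12 13 14 15 16 17 18 19
G :  0  0  0  1  1  1  2  2  0  0  0  1  1  1  2  2  0  0  0  1
G_A(19) = 1.
Pile B, S = {1, 9}:
G(0) = 0
G(1) = mex{0} = 1
G(2) = mex{1} = 0
G(3) = mex{0} = 1
G(4) = mex{1} = 0
G(5) = mex{0} = 1
G(6) = mex{1} = 0
G(7) = mex{0} = 1
G(8) = mex{1} = 0
G(9) = mex{0,0} = 1
G(10) = mex{1,1} = 0
G(11) = mex{0,0} = 1
G(12) = mex{1,1} = 0
G(13) = mex{0,0} = 1
G(14) = mex{1,1} = 0
G(15) = mex{0,0} = 1
G(16) = mex{1,1} = 0
G_B(16) = 0.
Pile C, S = {1, 5, 6, 8, 9}:
G(0) = 0
G(1) = mex{0} = 1
G(2) = mex{1} = 0
G(3) = mex{0} = 1
G(4) = mex{1} = 0
G(5) = mex{0,0} = 1
G(6) = mex{1,1,0} = 2
G(7) = mex{2,0,1} = 3
G(8) = mex{3,1,0,0} = 2
G_C(8) = 2.
Combined Grundy value = 1 ⊕ 0 ⊕ 2 = 3.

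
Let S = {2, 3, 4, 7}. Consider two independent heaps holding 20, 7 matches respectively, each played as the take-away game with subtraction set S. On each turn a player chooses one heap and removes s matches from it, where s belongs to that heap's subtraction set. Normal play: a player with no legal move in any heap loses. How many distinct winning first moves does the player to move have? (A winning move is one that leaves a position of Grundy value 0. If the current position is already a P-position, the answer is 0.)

1

All heaps use S = {2, 3, 4, 7}:
G(0) = 0
G(1) = mex{} = 0
G(2) = mex{0} = 1
G(3) = mex{0,0} = 1
G(4) = mex{1,0,0} = 2
G(5) = mex{1,1,0} = 2
G(6) = mex{2,1,1} = 0
G(7) = mex{2,2,1,0} = 3
G(8) = mex{0,2,2,0} = 1
G(9) = mex{3,0,2,1} = 4
G(10) = mex{1,3,0,1} = 2
G(11) = mex{4,1,3,2} = 0
G(12) = mex{2,4,1,2} = 0
G(13) = mex{0,2,4,0} = 1
G(14) = mex{0,0,2,3} = 1
G(15) = mex{1,0,0,1} = 2
G(16) = mex{1,1,0,4} = 2
G(17) = mex{2,1,1,2} = 0
G(18) = mex{2,2,1,0} = 3
G(19) = mex{0,2,2,0} = 1
G(20) = mex{3,0,2,1} = 4
Heap A: G(20) = 4.
Heap B: G(7) = 3.
Combined Grundy value = 4 ⊕ 3 = 7.
A winning move leaves total XOR = 0, i.e. changes one component's Grundy value g to g ⊕ X where X is the current total.
Heap A: need g' = 4⊕7 = 3. Options: 20−2→G=3, 20−3→G=0, 20−4→G=2, 20−7→G=1. Hits: 1.
Heap B: need g' = 3⊕7 = 4. Options: 7−2→G=2, 7−3→G=2, 7−4→G=1, 7−7→G=0. Hits: 0.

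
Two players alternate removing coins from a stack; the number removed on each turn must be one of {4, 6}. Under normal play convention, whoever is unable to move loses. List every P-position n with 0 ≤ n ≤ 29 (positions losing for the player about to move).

n :  0  1  2  3  4  5  6  7  8  9 10 11 12 13 14 15 16 17 18 19 20 21 22 23 24 25 26 27 28 29
G :  0  0  0  0  1  1  1  1  2  2  0  0  0  0  1  1  1  1  2  2  0  0  0  0  1  1  1  1  2  2
P-positions are exactly the n with G(n) = 0.

0, 1, 2, 3, 10, 11, 12, 13, 20, 21, 22, 23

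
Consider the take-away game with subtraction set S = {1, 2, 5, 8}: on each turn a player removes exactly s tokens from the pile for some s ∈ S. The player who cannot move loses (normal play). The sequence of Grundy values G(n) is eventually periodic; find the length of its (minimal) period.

3

G(0) = 0
G(1) = mex{0} = 1
G(2) = mex{1,0} = 2
G(3) = mex{2,1} = 0
G(4) = mex{0,2} = 1
G(5) = mex{1,0,0} = 2
G(6) = mex{2,1,1} = 0
G(7) = mex{0,2,2} = 1
G(8) = mex{1,0,0,0} = 2
G(9) = mex{2,1,1,1} = 0
G(10) = mex{0,2,2,2} = 1
G(11) = mex{1,0,0,0} = 2
G(12) = mex{2,1,1,1} = 0
G(13) = mex{0,2,2,2} = 1
G(14) = mex{1,0,0,0} = 2
G(n+3) = G(n) holds for n = 0,…,7 (a full window of length max(S) = 8), so the sequence is purely periodic with period 3.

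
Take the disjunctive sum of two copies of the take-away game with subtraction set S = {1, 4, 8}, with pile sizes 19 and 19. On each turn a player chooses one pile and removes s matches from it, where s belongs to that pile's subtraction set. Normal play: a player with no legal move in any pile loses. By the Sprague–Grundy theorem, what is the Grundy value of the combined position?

All piles use S = {1, 4, 8}:
G(0) = 0
G(1) = mex{0} = 1
G(2) = mex{1} = 0
G(3) = mex{0} = 1
G(4) = mex{1,0} = 2
G(5) = mex{2,1} = 0
G(6) = mex{0,0} = 1
G(7) = mex{1,1} = 0
G(8) = mex{0,2,0} = 1
G(9) = mex{1,0,1} = 2
G(10) = mex{2,1,0} = 3
G(11) = mex{3,0,1} = 2
G(12) = mex{2,1,2} = 0
G(13) = mex{0,2,0} = 1
G(14) = mex{1,3,1} = 0
G(15) = mex{0,2,0} = 1
G(16) = mex{1,0,1} = 2
G(17) = mex{2,1,2} = 0
G(18) = mex{0,0,3} = 1
G(19) = mex{1,1,2} = 0
Pile A: G(19) = 0.
Pile B: G(19) = 0.
Combined Grundy value = 0 ⊕ 0 = 0.

0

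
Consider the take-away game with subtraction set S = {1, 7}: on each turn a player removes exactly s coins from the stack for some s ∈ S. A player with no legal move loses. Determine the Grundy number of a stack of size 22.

n :  0  1  2  3  4  5  6  7  8  9 10 11 12 13 14 15 16 17 18 19 20 21 22
G :  0  1  0  1  0  1  0  1  0  1  0  1  0  1  0  1  0  1  0  1  0  1  0

0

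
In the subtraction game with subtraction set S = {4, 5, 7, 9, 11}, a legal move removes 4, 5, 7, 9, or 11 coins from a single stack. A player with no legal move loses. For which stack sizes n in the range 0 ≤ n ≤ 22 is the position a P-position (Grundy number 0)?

n :  0  1  2  3  4  5  6  7  8  9 10 11 12 13 14 15 16 17 18 19 20 21 22
G :  0  0  0  0  1  1  1  1  2  2  2  2  3  3  3  0  0  0  0  1  1  1  1
P-positions are exactly the n with G(n) = 0.

0, 1, 2, 3, 15, 16, 17, 18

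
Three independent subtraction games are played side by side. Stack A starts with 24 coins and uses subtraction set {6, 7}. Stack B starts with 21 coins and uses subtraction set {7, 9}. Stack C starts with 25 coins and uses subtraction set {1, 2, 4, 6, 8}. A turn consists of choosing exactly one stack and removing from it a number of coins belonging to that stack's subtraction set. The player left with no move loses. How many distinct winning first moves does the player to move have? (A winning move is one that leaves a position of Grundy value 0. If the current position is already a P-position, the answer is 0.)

Stack A, S = {6, 7}:
G(0) = 0
G(1) = mex{} = 0
G(2) = mex{} = 0
G(3) = mex{} = 0
G(4) = mex{} = 0
G(5) = mex{} = 0
G(6) = mex{0} = 1
G(7) = mex{0,0} = 1
G(8) = mex{0,0} = 1
G(9) = mex{0,0} = 1
G(10) = mex{0,0} = 1
G(11) = mex{0,0} = 1
G(12) = mex{1,0} = 2
G(13) = mex{1,1} = 0
G(14) = mex{1,1} = 0
G(15) = mex{1,1} = 0
G(16) = mex{1,1} = 0
G(17) = mex{1,1} = 0
G(18) = mex{2,1} = 0
G(19) = mex{0,2} = 1
G(20) = mex{0,0} = 1
G(21) = mex{0,0} = 1
G(22) = mex{0,0} = 1
G(23) = mex{0,0} = 1
G(24) = mex{0,0} = 1
G_A(24) = 1.
Stack B, S = {7, 9}:
G(0) = 0
G(1) = mex{} = 0
G(2) = mex{} = 0
G(3) = mex{} = 0
G(4) = mex{} = 0
G(5) = mex{} = 0
G(6) = mex{} = 0
G(7) = mex{0} = 1
G(8) = mex{0} = 1
G(9) = mex{0,0} = 1
G(10) = mex{0,0} = 1
G(11) = mex{0,0} = 1
G(12) = mex{0,0} = 1
G(13) = mex{0,0} = 1
G(14) = mex{1,0} = 2
G(15) = mex{1,0} = 2
G(16) = mex{1,1} = 0
G(17) = mex{1,1} = 0
G(18) = mex{1,1} = 0
G(19) = mex{1,1} = 0
G(20) = mex{1,1} = 0
G(21) = mex{2,1} = 0
G_B(21) = 0.
Stack C, S = {1, 2, 4, 6, 8}:
n :  0  1  2  3  4  5  6  7  8  9 10 11 12 13 14 15 16 17 18 19 20 21 22 23 24 25
G :  0  1  2  0  1  2  3  4  5  3  0  1  2  0  1  2  3  4  5  3  0  1  2  0  1  2
G_C(25) = 2.
Combined Grundy value = 1 ⊕ 0 ⊕ 2 = 3.
A winning move leaves total XOR = 0, i.e. changes one component's Grundy value g to g ⊕ X where X is the current total.
Stack A: need g' = 1⊕3 = 2. Options: 24−6→G=0, 24−7→G=0. Hits: 0.
Stack B: need g' = 0⊕3 = 3. Options: 21−7→G=2, 21−9→G=1. Hits: 0.
Stack C: need g' = 2⊕3 = 1. Options: 25−1→G=1, 25−2→G=0, 25−4→G=1, 25−6→G=3, 25−8→G=4. Hits: 2.

2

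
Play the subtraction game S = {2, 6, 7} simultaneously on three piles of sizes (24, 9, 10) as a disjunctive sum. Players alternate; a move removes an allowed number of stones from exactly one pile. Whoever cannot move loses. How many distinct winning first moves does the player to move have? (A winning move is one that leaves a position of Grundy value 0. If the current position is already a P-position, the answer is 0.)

All piles use S = {2, 6, 7}:
n :  0  1  2  3  4  5  6  7  8  9 10 11 12 13 14 15 16 17 18 19 20 21 22 23 24
G :  0  0  1  1  0  0  1  1  2  0  3  1  2  0  0  1  1  0  0  1  1  2  0  3  1
Pile A: G(24) = 1.
Pile B: G(9) = 0.
Pile C: G(10) = 3.
Combined Grundy value = 1 ⊕ 0 ⊕ 3 = 2.
A winning move leaves total XOR = 0, i.e. changes one component's Grundy value g to g ⊕ X where X is the current total.
Pile A: need g' = 1⊕2 = 3. Options: 24−2→G=0, 24−6→G=0, 24−7→G=0. Hits: 0.
Pile B: need g' = 0⊕2 = 2. Options: 9−2→G=1, 9−6→G=1, 9−7→G=1. Hits: 0.
Pile C: need g' = 3⊕2 = 1. Options: 10−2→G=2, 10−6→G=0, 10−7→G=1. Hits: 1.

1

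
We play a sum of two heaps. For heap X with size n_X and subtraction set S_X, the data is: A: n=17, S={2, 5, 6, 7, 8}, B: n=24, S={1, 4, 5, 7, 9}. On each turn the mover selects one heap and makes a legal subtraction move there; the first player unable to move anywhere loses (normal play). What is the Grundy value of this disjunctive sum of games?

0

Heap A, S = {2, 5, 6, 7, 8}:
n :  0  1  2  3  4  5  6  7  8  9 10 11 12 13 14 15 16 17
G :  0  0  1  1  0  2  1  3  2  2  3  3  4  0  0  1  1  0
G_A(17) = 0.
Heap B, S = {1, 4, 5, 7, 9}:
G(0) = 0
G(1) = mex{0} = 1
G(2) = mex{1} = 0
G(3) = mex{0} = 1
G(4) = mex{1,0} = 2
G(5) = mex{2,1,0} = 3
G(6) = mex{3,0,1} = 2
G(7) = mex{2,1,0,0} = 3
G(8) = mex{3,2,1,1} = 0
G(9) = mex{0,3,2,0,0} = 1
G(10) = mex{1,2,3,1,1} = 0
G(11) = mex{0,3,2,2,0} = 1
G(12) = mex{1,0,3,3,1} = 2
G(13) = mex{2,1,0,2,2} = 3
G(14) = mex{3,0,1,3,3} = 2
G(15) = mex{2,1,0,0,2} = 3
G(16) = mex{3,2,1,1,3} = 0
G(17) = mex{0,3,2,0,0} = 1
G(18) = mex{1,2,3,1,1} = 0
G(19) = mex{0,3,2,2,0} = 1
G(20) = mex{1,0,3,3,1} = 2
G(21) = mex{2,1,0,2,2} = 3
G(22) = mex{3,0,1,3,3} = 2
G(23) = mex{2,1,0,0,2} = 3
G(24) = mex{3,2,1,1,3} = 0
G_B(24) = 0.
Combined Grundy value = 0 ⊕ 0 = 0.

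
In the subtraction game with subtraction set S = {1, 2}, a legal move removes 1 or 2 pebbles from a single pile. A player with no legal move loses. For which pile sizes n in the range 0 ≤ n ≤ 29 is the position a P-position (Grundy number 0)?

G(0) = 0
G(1) = mex{0} = 1
G(2) = mex{1,0} = 2
G(3) = mex{2,1} = 0
G(4) = mex{0,2} = 1
G(5) = mex{1,0} = 2
G(6) = mex{2,1} = 0
G(7) = mex{0,2} = 1
G(8) = mex{1,0} = 2
G(9) = mex{2,1} = 0
G(10) = mex{0,2} = 1
G(11) = mex{1,0} = 2
G(12) = mex{2,1} = 0
G(13) = mex{0,2} = 1
G(14) = mex{1,0} = 2
G(15) = mex{2,1} = 0
G(16) = mex{0,2} = 1
G(17) = mex{1,0} = 2
G(18) = mex{2,1} = 0
G(19) = mex{0,2} = 1
G(20) = mex{1,0} = 2
G(21) = mex{2,1} = 0
G(22) = mex{0,2} = 1
G(23) = mex{1,0} = 2
G(24) = mex{2,1} = 0
G(25) = mex{0,2} = 1
G(26) = mex{1,0} = 2
G(27) = mex{2,1} = 0
G(28) = mex{0,2} = 1
G(29) = mex{1,0} = 2
P-positions are exactly the n with G(n) = 0.

0, 3, 6, 9, 12, 15, 18, 21, 24, 27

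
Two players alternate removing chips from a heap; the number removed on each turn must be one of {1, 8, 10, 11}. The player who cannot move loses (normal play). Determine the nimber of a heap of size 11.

2

G(0) = 0
G(1) = mex{0} = 1
G(2) = mex{1} = 0
G(3) = mex{0} = 1
G(4) = mex{1} = 0
G(5) = mex{0} = 1
G(6) = mex{1} = 0
G(7) = mex{0} = 1
G(8) = mex{1,0} = 2
G(9) = mex{2,1} = 0
G(10) = mex{0,0,0} = 1
G(11) = mex{1,1,1,0} = 2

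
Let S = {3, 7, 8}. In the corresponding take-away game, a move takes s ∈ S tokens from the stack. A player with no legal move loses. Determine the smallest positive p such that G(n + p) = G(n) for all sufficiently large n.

5

G(0) = 0
G(1) = mex{} = 0
G(2) = mex{} = 0
G(3) = mex{0} = 1
G(4) = mex{0} = 1
G(5) = mex{0} = 1
G(6) = mex{1} = 0
G(7) = mex{1,0} = 2
G(8) = mex{1,0,0} = 2
G(9) = mex{0,0,0} = 1
G(10) = mex{2,1,0} = 3
G(11) = mex{2,1,1} = 0
G(12) = mex{1,1,1} = 0
G(13) = mex{3,0,1} = 2
G(14) = mex{0,2,0} = 1
G(15) = mex{0,2,2} = 1
G(16) = mex{2,1,2} = 0
G(17) = mex{1,3,1} = 0
G(18) = mex{1,0,3} = 2
G(19) = mex{0,0,0} = 1
G(20) = mex{0,2,0} = 1
G(21) = mex{2,1,2} = 0
G(22) = mex{1,1,1} = 0
G(23) = mex{1,0,1} = 2
G(24) = mex{0,0,0} = 1
G(25) = mex{0,2,0} = 1
From n = 11 onward G(n+5) = G(n); since this holds over max(S) = 8 consecutive positions the period is 5 (pre-period 11).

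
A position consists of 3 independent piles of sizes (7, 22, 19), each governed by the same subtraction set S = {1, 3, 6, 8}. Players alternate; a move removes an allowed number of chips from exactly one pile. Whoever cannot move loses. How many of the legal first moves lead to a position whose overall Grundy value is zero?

All piles use S = {1, 3, 6, 8}:
G(0) = 0
G(1) = mex{0} = 1
G(2) = mex{1} = 0
G(3) = mex{0,0} = 1
G(4) = mex{1,1} = 0
G(5) = mex{0,0} = 1
G(6) = mex{1,1,0} = 2
G(7) = mex{2,0,1} = 3
G(8) = mex{3,1,0,0} = 2
G(9) = mex{2,2,1,1} = 0
G(10) = mex{0,3,0,0} = 1
G(11) = mex{1,2,1,1} = 0
G(12) = mex{0,0,2,0} = 1
G(13) = mex{1,1,3,1} = 0
G(14) = mex{0,0,2,2} = 1
G(15) = mex{1,1,0,3} = 2
G(16) = mex{2,0,1,2} = 3
G(17) = mex{3,1,0,0} = 2
G(18) = mex{2,2,1,1} = 0
G(19) = mex{0,3,0,0} = 1
G(20) = mex{1,2,1,1} = 0
G(21) = mex{0,0,2,0} = 1
G(22) = mex{1,1,3,1} = 0
Pile A: G(7) = 3.
Pile B: G(22) = 0.
Pile C: G(19) = 1.
Combined Grundy value = 3 ⊕ 0 ⊕ 1 = 2.
A winning move leaves total XOR = 0, i.e. changes one component's Grundy value g to g ⊕ X where X is the current total.
Pile A: need g' = 3⊕2 = 1. Options: 7−1→G=2, 7−3→G=0, 7−6→G=1. Hits: 1.
Pile B: need g' = 0⊕2 = 2. Options: 22−1→G=1, 22−3→G=1, 22−6→G=3, 22−8→G=1. Hits: 0.
Pile C: need g' = 1⊕2 = 3. Options: 19−1→G=0, 19−3→G=3, 19−6→G=0, 19−8→G=0. Hits: 1.

2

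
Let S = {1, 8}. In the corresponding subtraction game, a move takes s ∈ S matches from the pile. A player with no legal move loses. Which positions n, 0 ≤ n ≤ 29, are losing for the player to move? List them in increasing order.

n :  0  1  2  3  4  5  6  7  8  9 10 11 12 13 14 15 16 17 18 19 20 21 22 23 24 25 26 27 28 29
G :  0  1  0  1  0  1  0  1  2  0  1  0  1  0  1  0  1  2  0  1  0  1  0  1  0  1  2  0  1  0
P-positions are exactly the n with G(n) = 0.

0, 2, 4, 6, 9, 11, 13, 15, 18, 20, 22, 24, 27, 29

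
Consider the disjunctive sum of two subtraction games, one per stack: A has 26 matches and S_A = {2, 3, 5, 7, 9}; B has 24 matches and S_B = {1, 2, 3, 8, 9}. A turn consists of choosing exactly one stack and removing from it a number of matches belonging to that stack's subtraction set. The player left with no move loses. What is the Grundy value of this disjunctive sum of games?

Stack A, S = {2, 3, 5, 7, 9}:
n :  0  1  2  3  4  5  6  7  8  9 10 11 12 13 14 15 16 17 18 19 20 21 22 23 24 25 26
G :  0  0  1  1  2  2  3  3  4  4  5  0  0  1  1  2  2  3  3  4  4  5  0  0  1  1  2
G_A(26) = 2.
Stack B, S = {1, 2, 3, 8, 9}:
G(0) = 0
G(1) = mex{0} = 1
G(2) = mex{1,0} = 2
G(3) = mex{2,1,0} = 3
G(4) = mex{3,2,1} = 0
G(5) = mex{0,3,2} = 1
G(6) = mex{1,0,3} = 2
G(7) = mex{2,1,0} = 3
G(8) = mex{3,2,1,0} = 4
G(9) = mex{4,3,2,1,0} = 5
G(10) = mex{5,4,3,2,1} = 0
G(11) = mex{0,5,4,3,2} = 1
G(12) = mex{1,0,5,0,3} = 2
G(13) = mex{2,1,0,1,0} = 3
G(14) = mex{3,2,1,2,1} = 0
G(15) = mex{0,3,2,3,2} = 1
G(16) = mex{1,0,3,4,3} = 2
G(17) = mex{2,1,0,5,4} = 3
G(18) = mex{3,2,1,0,5} = 4
G(19) = mex{4,3,2,1,0} = 5
G(20) = mex{5,4,3,2,1} = 0
G(21) = mex{0,5,4,3,2} = 1
G(22) = mex{1,0,5,0,3} = 2
G(23) = mex{2,1,0,1,0} = 3
G(24) = mex{3,2,1,2,1} = 0
G_B(24) = 0.
Combined Grundy value = 2 ⊕ 0 = 2.

2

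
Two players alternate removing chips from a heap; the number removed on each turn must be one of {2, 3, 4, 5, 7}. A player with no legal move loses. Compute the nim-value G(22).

G(0) = 0
G(1) = mex{} = 0
G(2) = mex{0} = 1
G(3) = mex{0,0} = 1
G(4) = mex{1,0,0} = 2
G(5) = mex{1,1,0,0} = 2
G(6) = mex{2,1,1,0} = 3
G(7) = mex{2,2,1,1,0} = 3
G(8) = mex{3,2,2,1,0} = 4
G(9) = mex{3,3,2,2,1} = 0
G(10) = mex{4,3,3,2,1} = 0
G(11) = mex{0,4,3,3,2} = 1
G(12) = mex{0,0,4,3,2} = 1
G(13) = mex{1,0,0,4,3} = 2
G(14) = mex{1,1,0,0,3} = 2
G(15) = mex{2,1,1,0,4} = 3
G(16) = mex{2,2,1,1,0} = 3
G(17) = mex{3,2,2,1,0} = 4
G(18) = mex{3,3,2,2,1} = 0
G(19) = mex{4,3,3,2,1} = 0
G(20) = mex{0,4,3,3,2} = 1
G(21) = mex{0,0,4,3,2} = 1
G(22) = mex{1,0,0,4,3} = 2

2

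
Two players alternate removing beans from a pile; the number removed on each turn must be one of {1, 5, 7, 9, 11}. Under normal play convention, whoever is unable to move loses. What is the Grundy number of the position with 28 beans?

0

G(0) = 0
G(1) = mex{0} = 1
G(2) = mex{1} = 0
G(3) = mex{0} = 1
G(4) = mex{1} = 0
G(5) = mex{0,0} = 1
G(6) = mex{1,1} = 0
G(7) = mex{0,0,0} = 1
G(8) = mex{1,1,1} = 0
G(9) = mex{0,0,0,0} = 1
G(10) = mex{1,1,1,1} = 0
G(11) = mex{0,0,0,0,0} = 1
G(12) = mex{1,1,1,1,1} = 0
G(13) = mex{0,0,0,0,0} = 1
G(14) = mex{1,1,1,1,1} = 0
G(15) = mex{0,0,0,0,0} = 1
G(16) = mex{1,1,1,1,1} = 0
G(17) = mex{0,0,0,0,0} = 1
G(18) = mex{1,1,1,1,1} = 0
G(19) = mex{0,0,0,0,0} = 1
G(20) = mex{1,1,1,1,1} = 0
G(21) = mex{0,0,0,0,0} = 1
G(22) = mex{1,1,1,1,1} = 0
G(23) = mex{0,0,0,0,0} = 1
G(24) = mex{1,1,1,1,1} = 0
G(25) = mex{0,0,0,0,0} = 1
G(26) = mex{1,1,1,1,1} = 0
G(27) = mex{0,0,0,0,0} = 1
G(28) = mex{1,1,1,1,1} = 0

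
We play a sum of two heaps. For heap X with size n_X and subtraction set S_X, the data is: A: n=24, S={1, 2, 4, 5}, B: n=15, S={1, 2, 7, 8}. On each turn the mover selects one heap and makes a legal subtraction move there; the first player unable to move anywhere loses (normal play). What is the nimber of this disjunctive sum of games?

0

Heap A, S = {1, 2, 4, 5}:
G(0) = 0
G(1) = mex{0} = 1
G(2) = mex{1,0} = 2
G(3) = mex{2,1} = 0
G(4) = mex{0,2,0} = 1
G(5) = mex{1,0,1,0} = 2
G(6) = mex{2,1,2,1} = 0
G(7) = mex{0,2,0,2} = 1
G(8) = mex{1,0,1,0} = 2
G(9) = mex{2,1,2,1} = 0
G(10) = mex{0,2,0,2} = 1
G(11) = mex{1,0,1,0} = 2
G(12) = mex{2,1,2,1} = 0
G(13) = mex{0,2,0,2} = 1
G(14) = mex{1,0,1,0} = 2
G(15) = mex{2,1,2,1} = 0
G(16) = mex{0,2,0,2} = 1
G(17) = mex{1,0,1,0} = 2
G(18) = mex{2,1,2,1} = 0
G(19) = mex{0,2,0,2} = 1
G(20) = mex{1,0,1,0} = 2
G(21) = mex{2,1,2,1} = 0
G(22) = mex{0,2,0,2} = 1
G(23) = mex{1,0,1,0} = 2
G(24) = mex{2,1,2,1} = 0
G_A(24) = 0.
Heap B, S = {1, 2, 7, 8}:
G(0) = 0
G(1) = mex{0} = 1
G(2) = mex{1,0} = 2
G(3) = mex{2,1} = 0
G(4) = mex{0,2} = 1
G(5) = mex{1,0} = 2
G(6) = mex{2,1} = 0
G(7) = mex{0,2,0} = 1
G(8) = mex{1,0,1,0} = 2
G(9) = mex{2,1,2,1} = 0
G(10) = mex{0,2,0,2} = 1
G(11) = mex{1,0,1,0} = 2
G(12) = mex{2,1,2,1} = 0
G(13) = mex{0,2,0,2} = 1
G(14) = mex{1,0,1,0} = 2
G(15) = mex{2,1,2,1} = 0
G_B(15) = 0.
Combined Grundy value = 0 ⊕ 0 = 0.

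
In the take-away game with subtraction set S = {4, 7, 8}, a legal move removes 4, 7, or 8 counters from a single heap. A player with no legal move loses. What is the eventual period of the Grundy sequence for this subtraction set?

12

G(0) = 0
G(1) = mex{} = 0
G(2) = mex{} = 0
G(3) = mex{} = 0
G(4) = mex{0} = 1
G(5) = mex{0} = 1
G(6) = mex{0} = 1
G(7) = mex{0,0} = 1
G(8) = mex{1,0,0} = 2
G(9) = mex{1,0,0} = 2
G(10) = mex{1,0,0} = 2
G(11) = mex{1,1,0} = 2
G(12) = mex{2,1,1} = 0
G(13) = mex{2,1,1} = 0
G(14) = mex{2,1,1} = 0
G(15) = mex{2,2,1} = 0
G(16) = mex{0,2,2} = 1
G(17) = mex{0,2,2} = 1
G(18) = mex{0,2,2} = 1
G(19) = mex{0,0,2} = 1
G(20) = mex{1,0,0} = 2
G(21) = mex{1,0,0} = 2
G(22) = mex{1,0,0} = 2
G(23) = mex{1,1,0} = 2
G(24) = mex{2,1,1} = 0
G(25) = mex{2,1,1} = 0
G(n+12) = G(n) holds for n = 0,…,7 (a full window of length max(S) = 8), so the sequence is purely periodic with period 12.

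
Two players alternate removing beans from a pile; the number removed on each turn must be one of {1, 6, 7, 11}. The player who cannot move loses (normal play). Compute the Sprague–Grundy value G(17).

1

n :  0  1  2  3  4  5  6  7  8  9 10 11 12 13 14 15 16 17
G :  0  1  0  1  0  1  2  3  2  3  2  3  0  1  0  1  0  1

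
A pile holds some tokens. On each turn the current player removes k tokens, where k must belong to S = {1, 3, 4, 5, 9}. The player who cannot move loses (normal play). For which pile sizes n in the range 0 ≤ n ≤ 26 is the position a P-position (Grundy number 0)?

0, 2, 8, 10, 16, 18, 24, 26

G(0) = 0
G(1) = mex{0} = 1
G(2) = mex{1} = 0
G(3) = mex{0,0} = 1
G(4) = mex{1,1,0} = 2
G(5) = mex{2,0,1,0} = 3
G(6) = mex{3,1,0,1} = 2
G(7) = mex{2,2,1,0} = 3
G(8) = mex{3,3,2,1} = 0
G(9) = mex{0,2,3,2,0} = 1
G(10) = mex{1,3,2,3,1} = 0
G(11) = mex{0,0,3,2,0} = 1
G(12) = mex{1,1,0,3,1} = 2
G(13) = mex{2,0,1,0,2} = 3
G(14) = mex{3,1,0,1,3} = 2
G(15) = mex{2,2,1,0,2} = 3
G(16) = mex{3,3,2,1,3} = 0
G(17) = mex{0,2,3,2,0} = 1
G(18) = mex{1,3,2,3,1} = 0
G(19) = mex{0,0,3,2,0} = 1
G(20) = mex{1,1,0,3,1} = 2
G(21) = mex{2,0,1,0,2} = 3
G(22) = mex{3,1,0,1,3} = 2
G(23) = mex{2,2,1,0,2} = 3
G(24) = mex{3,3,2,1,3} = 0
G(25) = mex{0,2,3,2,0} = 1
G(26) = mex{1,3,2,3,1} = 0
P-positions are exactly the n with G(n) = 0.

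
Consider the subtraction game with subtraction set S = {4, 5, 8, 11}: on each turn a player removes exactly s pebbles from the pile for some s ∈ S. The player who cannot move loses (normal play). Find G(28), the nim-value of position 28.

3

n :  0  1  2  3  4  5  6  7  8  9 10 11 12 13 14 15 16 17 18 19 20 21 22 23 24 25 26 27 28
G :  0  0  0  0  1  1  1  1  2  2  2  2  3  3  3  0  0  0  0  1  1  1  1  2  2  2  2  3  3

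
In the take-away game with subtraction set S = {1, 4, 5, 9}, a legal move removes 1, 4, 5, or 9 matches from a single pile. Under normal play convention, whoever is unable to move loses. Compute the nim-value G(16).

G(0) = 0
G(1) = mex{0} = 1
G(2) = mex{1} = 0
G(3) = mex{0} = 1
G(4) = mex{1,0} = 2
G(5) = mex{2,1,0} = 3
G(6) = mex{3,0,1} = 2
G(7) = mex{2,1,0} = 3
G(8) = mex{3,2,1} = 0
G(9) = mex{0,3,2,0} = 1
G(10) = mex{1,2,3,1} = 0
G(11) = mex{0,3,2,0} = 1
G(12) = mex{1,0,3,1} = 2
G(13) = mex{2,1,0,2} = 3
G(14) = mex{3,0,1,3} = 2
G(15) = mex{2,1,0,2} = 3
G(16) = mex{3,2,1,3} = 0

0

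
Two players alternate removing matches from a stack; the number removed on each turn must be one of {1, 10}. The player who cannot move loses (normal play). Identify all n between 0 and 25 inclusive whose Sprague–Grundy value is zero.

0, 2, 4, 6, 8, 11, 13, 15, 17, 19, 22, 24

n :  0  1  2  3  4  5  6  7  8  9 10 11 12 13 14 15 16 17 18 19 20 21 22 23 24 25
G :  0  1  0  1  0  1  0  1  0  1  2  0  1  0  1  0  1  0  1  0  1  2  0  1  0  1
P-positions are exactly the n with G(n) = 0.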